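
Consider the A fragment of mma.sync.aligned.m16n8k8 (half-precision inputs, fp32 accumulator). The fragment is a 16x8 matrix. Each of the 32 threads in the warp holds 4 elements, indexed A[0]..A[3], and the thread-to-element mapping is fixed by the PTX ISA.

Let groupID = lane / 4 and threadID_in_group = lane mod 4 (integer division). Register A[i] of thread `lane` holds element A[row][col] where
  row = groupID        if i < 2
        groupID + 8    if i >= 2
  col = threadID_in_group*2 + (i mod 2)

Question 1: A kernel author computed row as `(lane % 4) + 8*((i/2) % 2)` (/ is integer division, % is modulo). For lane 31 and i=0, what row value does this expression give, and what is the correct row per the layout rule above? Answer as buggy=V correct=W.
buggy=3 correct=7

`(lane % 4) + 8*((i/2) % 2)`[31,0]⇒3
31: gr=7,th=3
[0] (7+0,3*2+0) = (7,6)
row: 3 vs 7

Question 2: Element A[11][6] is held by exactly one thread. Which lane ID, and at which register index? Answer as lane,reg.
r=11⇒gr=3,Rb=1  c=6⇒th=3,odd=0
L=3*4+3=15  i=1*2+0=2

15,2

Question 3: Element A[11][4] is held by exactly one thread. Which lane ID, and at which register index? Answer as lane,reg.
14,2

r=11->g=3,rb=1  c=4->t=2,b0=0
L=3*4+2=14  i=1*2+0=2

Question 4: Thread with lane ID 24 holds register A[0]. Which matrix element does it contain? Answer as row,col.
lane 24: grp=6 (24/4), tig=0 (24%4)
i=0: r=6+0=6, c=0*2+0=0

6,0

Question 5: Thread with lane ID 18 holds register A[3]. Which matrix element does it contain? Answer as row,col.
12,5

lane 18: gr=4 (18/4), th=2 (18%4)
i=3: r=4+8=12, c=2*2+1=5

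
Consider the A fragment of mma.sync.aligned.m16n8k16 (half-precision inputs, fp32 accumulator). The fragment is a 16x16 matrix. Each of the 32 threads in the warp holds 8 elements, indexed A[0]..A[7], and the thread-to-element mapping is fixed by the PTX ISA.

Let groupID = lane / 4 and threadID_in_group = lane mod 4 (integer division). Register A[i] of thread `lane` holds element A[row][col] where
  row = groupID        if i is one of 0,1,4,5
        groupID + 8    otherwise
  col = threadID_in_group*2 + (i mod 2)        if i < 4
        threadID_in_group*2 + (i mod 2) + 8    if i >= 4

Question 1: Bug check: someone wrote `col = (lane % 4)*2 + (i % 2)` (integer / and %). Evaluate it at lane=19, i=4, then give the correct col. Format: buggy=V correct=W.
`(lane % 4)*2 + (i % 2)`[19,4]→6
19: G=4,T=3
[4] (4+0,3*2+0+8) = (4,14)
col: 6 vs 14

buggy=6 correct=14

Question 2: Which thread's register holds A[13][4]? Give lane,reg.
r=13⇒gr=5,Rb=1  c=4⇒Cb=0,th=2,odd=0
L=5*4+2=22  i=0*4+1*2+0=2

22,2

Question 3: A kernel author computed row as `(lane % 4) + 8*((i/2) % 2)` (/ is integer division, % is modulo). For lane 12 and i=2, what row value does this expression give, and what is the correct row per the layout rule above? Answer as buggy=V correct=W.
buggy=8 correct=11

`(lane % 4) + 8*((i/2) % 2)`[12,2]->8
12: g=3,t=0
[2] (3+8,0*2+0+0) = (11,0)
row: 8 vs 11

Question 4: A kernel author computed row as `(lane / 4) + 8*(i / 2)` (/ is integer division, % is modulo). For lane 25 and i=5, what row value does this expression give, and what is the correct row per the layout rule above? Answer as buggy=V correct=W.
buggy=22 correct=6

`(lane / 4) + 8*(i / 2)`[25,5]⇒22
lane 25: gr=6 (25/4), th=1 (25%4)
i=5: r=6+0=6, c=1*2+1+8=11
row: 22 vs 6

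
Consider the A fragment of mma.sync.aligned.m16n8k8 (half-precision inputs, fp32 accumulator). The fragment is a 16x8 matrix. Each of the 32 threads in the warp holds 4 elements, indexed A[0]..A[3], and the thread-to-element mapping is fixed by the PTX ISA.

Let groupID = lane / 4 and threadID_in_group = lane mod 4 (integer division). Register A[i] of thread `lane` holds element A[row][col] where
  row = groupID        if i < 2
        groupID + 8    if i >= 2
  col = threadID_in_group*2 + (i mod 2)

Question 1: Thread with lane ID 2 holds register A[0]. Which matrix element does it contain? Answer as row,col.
L=2->gid=2>>2=0, tid=2&3=2
[0]->row 0+0=0  col 2·2+0=4

0,4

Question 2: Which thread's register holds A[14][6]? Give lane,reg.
27,2

r=14⇒gr=6,Rb=1  c=6⇒th=3,odd=0
L=6*4+3=27  i=1*2+0=2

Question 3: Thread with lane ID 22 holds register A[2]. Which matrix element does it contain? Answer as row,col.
lane 22: G=5 (22/4), T=2 (22%4)
i=2: r=5+8=13, c=2*2+0=4

13,4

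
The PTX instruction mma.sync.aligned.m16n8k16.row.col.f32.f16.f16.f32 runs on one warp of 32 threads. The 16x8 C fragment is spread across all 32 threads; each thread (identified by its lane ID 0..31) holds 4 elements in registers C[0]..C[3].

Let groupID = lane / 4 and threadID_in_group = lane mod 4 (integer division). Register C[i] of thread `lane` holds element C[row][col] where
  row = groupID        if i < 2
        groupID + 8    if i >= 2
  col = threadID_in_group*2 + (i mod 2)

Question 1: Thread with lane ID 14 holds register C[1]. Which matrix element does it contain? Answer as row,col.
14: gid=3,tid=2
[1] (3+0,2*2+1) = (3,5)

3,5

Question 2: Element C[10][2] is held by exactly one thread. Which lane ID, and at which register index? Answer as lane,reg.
r: 10->gid=2,r8=1  c: 2->tid=1,i&1=0
L=2*4+1=9  i=1*2+0=2

9,2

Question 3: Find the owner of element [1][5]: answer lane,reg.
r: 1->gid=1,r8=0  c: 5->tid=2,i&1=1
L=1*4+2=6  i=0*2+1=1

6,1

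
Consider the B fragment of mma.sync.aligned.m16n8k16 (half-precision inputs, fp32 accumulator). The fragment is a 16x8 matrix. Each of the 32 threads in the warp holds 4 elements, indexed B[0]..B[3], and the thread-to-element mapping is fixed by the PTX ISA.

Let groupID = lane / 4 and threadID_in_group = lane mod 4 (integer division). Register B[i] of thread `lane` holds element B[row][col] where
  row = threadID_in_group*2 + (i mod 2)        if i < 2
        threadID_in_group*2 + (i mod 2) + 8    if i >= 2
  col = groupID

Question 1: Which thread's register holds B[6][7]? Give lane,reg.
c=7⇒gr=7  r=6⇒Rb=0,th=3,odd=0
L=7*4+3=31  i=0*2+0=0

31,0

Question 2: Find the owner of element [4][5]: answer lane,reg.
c: 5->gid=5  r: 4->r8=0,tid=2,i&1=0
L=5*4+2=22  i=0*2+0=0

22,0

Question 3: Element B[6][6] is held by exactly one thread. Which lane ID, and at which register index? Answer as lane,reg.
c=6->g=6  r=6->rb=0,t=3,b0=0
L=6*4+3=27  i=0*2+0=0

27,0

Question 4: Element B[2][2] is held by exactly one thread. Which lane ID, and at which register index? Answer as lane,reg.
9,0

c=2->g=2  r=2->rb=0,t=1,b0=0
L=2*4+1=9  i=0*2+0=0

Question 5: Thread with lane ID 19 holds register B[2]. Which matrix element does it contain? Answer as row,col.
lane 19->19/4=4, 19 mod 4=3
i=2  r:2·3+0+8->14  c:4

14,4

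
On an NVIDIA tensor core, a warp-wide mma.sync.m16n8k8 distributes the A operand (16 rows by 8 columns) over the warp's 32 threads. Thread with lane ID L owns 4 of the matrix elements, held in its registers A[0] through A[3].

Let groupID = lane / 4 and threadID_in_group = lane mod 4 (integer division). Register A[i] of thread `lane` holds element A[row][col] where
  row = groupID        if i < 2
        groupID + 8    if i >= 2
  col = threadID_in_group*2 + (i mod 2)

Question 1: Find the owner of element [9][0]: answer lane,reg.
4,2

r:9=>grp=1,rB=1  c:0=>tig=0,lo=0
L=1*4+0=4  i=1*2+0=2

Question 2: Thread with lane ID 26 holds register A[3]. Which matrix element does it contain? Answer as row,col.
14,5

lane 26: gr=6 (26/4), th=2 (26%4)
i=3: r=6+8=14, c=2*2+1=5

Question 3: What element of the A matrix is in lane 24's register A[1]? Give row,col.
lane 24→24/4=6, 24 mod 4=0
i=1  r:6+0→6  c:2·0+1→1

6,1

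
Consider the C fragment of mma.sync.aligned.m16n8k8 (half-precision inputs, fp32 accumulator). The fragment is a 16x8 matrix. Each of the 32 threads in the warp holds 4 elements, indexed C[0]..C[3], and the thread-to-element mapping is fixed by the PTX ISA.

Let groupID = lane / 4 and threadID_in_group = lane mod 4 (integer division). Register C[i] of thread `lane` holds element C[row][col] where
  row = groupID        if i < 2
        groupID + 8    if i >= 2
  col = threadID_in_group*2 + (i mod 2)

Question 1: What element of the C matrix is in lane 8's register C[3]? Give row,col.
L=8=>grp=8>>2=2, tig=8&3=0
[3]=>row 2+8=10  col 0·2+1=1

10,1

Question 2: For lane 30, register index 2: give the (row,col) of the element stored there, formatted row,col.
30: grp=7,tig=2
[2] (7+8,2*2+0) = (15,4)

15,4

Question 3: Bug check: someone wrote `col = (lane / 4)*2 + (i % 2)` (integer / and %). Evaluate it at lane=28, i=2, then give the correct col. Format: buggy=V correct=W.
`(lane / 4)*2 + (i % 2)`[28,2]->14
lane 28: gid=7 (28/4), tid=0 (28%4)
i=2: r=7+8=15, c=0*2+0=0
col: 14 vs 0

buggy=14 correct=0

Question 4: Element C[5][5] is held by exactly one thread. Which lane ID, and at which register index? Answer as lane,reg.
22,1

r=5->g=5,rb=0  c=5->t=2,b0=1
L=5*4+2=22  i=0*2+1=1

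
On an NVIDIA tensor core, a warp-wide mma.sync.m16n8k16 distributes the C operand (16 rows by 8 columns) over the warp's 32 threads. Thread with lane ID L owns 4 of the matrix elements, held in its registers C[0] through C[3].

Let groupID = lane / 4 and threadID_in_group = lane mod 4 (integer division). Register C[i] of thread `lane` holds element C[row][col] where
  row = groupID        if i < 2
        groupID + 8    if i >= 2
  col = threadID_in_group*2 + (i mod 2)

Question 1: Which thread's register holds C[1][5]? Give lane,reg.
6,1

r=1⇒gr=1,Rb=0  c=5⇒th=2,odd=1
L=1*4+2=6  i=0*2+1=1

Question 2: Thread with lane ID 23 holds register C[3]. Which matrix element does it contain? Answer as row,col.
13,7

lane 23=>23/4=5, 23 mod 4=3
i=3  r:5+8=>13  c:2·3+1=>7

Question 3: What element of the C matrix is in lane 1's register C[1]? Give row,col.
L=1=>grp=1>>2=0, tig=1&3=1
[1]=>row 0+0=0  col 1·2+1=3

0,3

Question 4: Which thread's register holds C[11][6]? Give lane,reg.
15,2

r: 11->gid=3,r8=1  c: 6->tid=3,i&1=0
L=3*4+3=15  i=1*2+0=2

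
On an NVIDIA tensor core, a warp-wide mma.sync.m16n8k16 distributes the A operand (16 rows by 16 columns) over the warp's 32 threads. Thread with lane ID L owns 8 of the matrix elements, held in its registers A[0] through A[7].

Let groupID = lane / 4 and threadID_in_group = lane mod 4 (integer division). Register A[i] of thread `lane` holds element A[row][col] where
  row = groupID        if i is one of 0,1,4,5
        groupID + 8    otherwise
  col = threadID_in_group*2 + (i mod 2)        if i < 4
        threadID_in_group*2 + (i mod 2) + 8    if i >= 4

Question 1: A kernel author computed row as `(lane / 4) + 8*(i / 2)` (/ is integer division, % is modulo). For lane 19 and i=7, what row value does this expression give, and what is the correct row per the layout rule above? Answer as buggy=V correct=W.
buggy=28 correct=12

`(lane / 4) + 8*(i / 2)`[19,7]⇒28
19: gr=4,th=3
[7] (4+8,3*2+1+8) = (12,15)
row: 28 vs 12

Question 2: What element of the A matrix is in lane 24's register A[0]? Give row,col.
6,0

lane 24=>24/4=6, 24 mod 4=0
i=0  r:6+0=>6  c:2·0+0+0=>0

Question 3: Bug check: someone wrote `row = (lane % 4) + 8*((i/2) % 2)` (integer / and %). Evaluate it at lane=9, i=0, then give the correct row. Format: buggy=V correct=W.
`(lane % 4) + 8*((i/2) % 2)`[9,0]->1
lane 9: g=2 (9/4), t=1 (9%4)
i=0: r=2+0=2, c=1*2+0+0=2
row: 1 vs 2

buggy=1 correct=2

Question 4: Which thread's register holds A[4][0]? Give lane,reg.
r=4⇒gr=4,Rb=0  c=0⇒Cb=0,th=0,odd=0
L=4*4+0=16  i=0*4+0*2+0=0

16,0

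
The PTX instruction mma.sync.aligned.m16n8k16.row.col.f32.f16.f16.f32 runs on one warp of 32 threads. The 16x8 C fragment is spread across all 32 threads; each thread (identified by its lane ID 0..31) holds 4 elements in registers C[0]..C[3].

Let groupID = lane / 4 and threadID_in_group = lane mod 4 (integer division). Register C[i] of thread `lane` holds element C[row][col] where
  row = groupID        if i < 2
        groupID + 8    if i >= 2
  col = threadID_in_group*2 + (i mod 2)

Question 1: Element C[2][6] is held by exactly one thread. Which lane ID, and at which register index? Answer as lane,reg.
r=2->g=2,rb=0  c=6->t=3,b0=0
L=2*4+3=11  i=0*2+0=0

11,0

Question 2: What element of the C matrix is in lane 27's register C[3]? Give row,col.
14,7

27: gr=6,th=3
[3] (6+8,3*2+1) = (14,7)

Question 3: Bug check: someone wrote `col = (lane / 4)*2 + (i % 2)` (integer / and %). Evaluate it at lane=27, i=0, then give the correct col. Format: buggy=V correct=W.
buggy=12 correct=6

`(lane / 4)*2 + (i % 2)`[27,0]⇒12
lane 27: gr=6 (27/4), th=3 (27%4)
i=0: r=6+0=6, c=3*2+0=6
col: 12 vs 6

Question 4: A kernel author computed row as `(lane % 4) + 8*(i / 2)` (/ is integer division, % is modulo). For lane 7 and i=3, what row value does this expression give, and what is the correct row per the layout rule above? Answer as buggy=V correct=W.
`(lane % 4) + 8*(i / 2)`[7,3]->11
7: g=1,t=3
[3] (1+8,3*2+1) = (9,7)
row: 11 vs 9

buggy=11 correct=9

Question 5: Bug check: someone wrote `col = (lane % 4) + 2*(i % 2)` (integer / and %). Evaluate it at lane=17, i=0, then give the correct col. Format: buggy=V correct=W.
`(lane % 4) + 2*(i % 2)`[17,0]⇒1
lane 17⇒17/4=4, 17 mod 4=1
i=0  r:4+0⇒4  c:2·1+0⇒2
col: 1 vs 2

buggy=1 correct=2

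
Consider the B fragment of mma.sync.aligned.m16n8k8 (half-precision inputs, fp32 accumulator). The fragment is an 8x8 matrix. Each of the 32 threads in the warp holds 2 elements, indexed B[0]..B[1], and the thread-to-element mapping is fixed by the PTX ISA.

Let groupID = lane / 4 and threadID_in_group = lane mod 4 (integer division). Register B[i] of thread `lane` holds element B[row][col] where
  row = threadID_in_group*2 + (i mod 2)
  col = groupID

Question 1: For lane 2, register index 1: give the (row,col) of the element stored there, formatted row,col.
5,0

lane 2: G=0 (2/4), T=2 (2%4)
i=1: r=2*2+1=5, c=G=0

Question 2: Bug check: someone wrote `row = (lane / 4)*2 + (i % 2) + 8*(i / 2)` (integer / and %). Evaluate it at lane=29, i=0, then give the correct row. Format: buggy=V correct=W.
`(lane / 4)*2 + (i % 2) + 8*(i / 2)`[29,0]->14
lane 29->29/4=7, 29 mod 4=1
i=0  r:2·1+0->2  c:7
row: 14 vs 2

buggy=14 correct=2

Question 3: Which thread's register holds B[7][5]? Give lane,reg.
23,1

c=5⇒gr=5  r=7⇒th=3,odd=1
L=5*4+3=23  i=1=1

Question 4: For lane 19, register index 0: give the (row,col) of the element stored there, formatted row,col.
6,4

L=19=>grp=19>>2=4, tig=19&3=3
[0]=>row 3·2+0=6  col grp=4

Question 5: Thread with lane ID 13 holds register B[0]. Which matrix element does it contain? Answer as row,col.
lane 13->13/4=3, 13 mod 4=1
i=0  r:2·1+0->2  c:3

2,3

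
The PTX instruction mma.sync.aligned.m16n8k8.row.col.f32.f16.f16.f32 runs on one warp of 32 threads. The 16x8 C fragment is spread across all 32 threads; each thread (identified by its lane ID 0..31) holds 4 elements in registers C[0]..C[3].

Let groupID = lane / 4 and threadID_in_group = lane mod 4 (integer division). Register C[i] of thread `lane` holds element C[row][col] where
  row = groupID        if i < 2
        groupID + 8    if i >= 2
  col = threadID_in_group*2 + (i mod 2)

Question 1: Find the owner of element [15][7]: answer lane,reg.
31,3

r=15->g=7,rb=1  c=7->t=3,b0=1
L=7*4+3=31  i=1*2+1=3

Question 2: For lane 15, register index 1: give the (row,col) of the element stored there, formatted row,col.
3,7

L=15=>grp=15>>2=3, tig=15&3=3
[1]=>row 3+0=3  col 3·2+1=7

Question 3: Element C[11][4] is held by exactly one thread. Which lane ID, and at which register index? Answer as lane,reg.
14,2

r=11⇒gr=3,Rb=1  c=4⇒th=2,odd=0
L=3*4+2=14  i=1*2+0=2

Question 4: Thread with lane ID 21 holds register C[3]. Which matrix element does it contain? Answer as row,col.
13,3

lane 21⇒21/4=5, 21 mod 4=1
i=3  r:5+8⇒13  c:2·1+1⇒3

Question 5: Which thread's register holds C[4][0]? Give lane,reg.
16,0

r: 4->gid=4,r8=0  c: 0->tid=0,i&1=0
L=4*4+0=16  i=0*2+0=0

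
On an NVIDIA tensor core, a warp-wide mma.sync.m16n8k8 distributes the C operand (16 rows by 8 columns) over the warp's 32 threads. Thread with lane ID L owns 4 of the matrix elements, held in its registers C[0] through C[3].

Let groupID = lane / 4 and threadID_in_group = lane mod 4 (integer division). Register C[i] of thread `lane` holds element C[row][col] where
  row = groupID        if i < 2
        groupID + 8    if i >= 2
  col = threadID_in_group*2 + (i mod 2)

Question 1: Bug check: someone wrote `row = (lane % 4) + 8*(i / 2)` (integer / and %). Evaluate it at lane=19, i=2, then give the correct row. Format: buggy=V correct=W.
buggy=11 correct=12

`(lane % 4) + 8*(i / 2)`[19,2]->11
L=19->gid=19>>2=4, tid=19&3=3
[2]->row 4+8=12  col 3·2+0=6
row: 11 vs 12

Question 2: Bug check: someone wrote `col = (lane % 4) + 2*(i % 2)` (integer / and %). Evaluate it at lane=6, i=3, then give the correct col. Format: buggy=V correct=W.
buggy=4 correct=5

`(lane % 4) + 2*(i % 2)`[6,3]->4
L=6->gid=6>>2=1, tid=6&3=2
[3]->row 1+8=9  col 2·2+1=5
col: 4 vs 5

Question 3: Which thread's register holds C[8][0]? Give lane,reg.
0,2

r:8=>grp=0,rB=1  c:0=>tig=0,lo=0
L=0*4+0=0  i=1*2+0=2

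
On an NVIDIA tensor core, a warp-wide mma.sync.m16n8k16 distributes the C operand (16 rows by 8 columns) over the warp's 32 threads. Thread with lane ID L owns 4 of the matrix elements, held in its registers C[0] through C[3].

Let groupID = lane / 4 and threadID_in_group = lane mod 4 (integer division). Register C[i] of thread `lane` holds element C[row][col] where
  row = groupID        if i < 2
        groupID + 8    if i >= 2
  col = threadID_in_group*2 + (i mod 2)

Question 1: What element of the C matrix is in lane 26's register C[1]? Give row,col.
26: g=6,t=2
[1] (6+0,2*2+1) = (6,5)

6,5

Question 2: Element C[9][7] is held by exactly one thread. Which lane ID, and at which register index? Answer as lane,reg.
7,3

r:9=>grp=1,rB=1  c:7=>tig=3,lo=1
L=1*4+3=7  i=1*2+1=3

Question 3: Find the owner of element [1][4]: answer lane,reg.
6,0

r:1=>grp=1,rB=0  c:4=>tig=2,lo=0
L=1*4+2=6  i=0*2+0=0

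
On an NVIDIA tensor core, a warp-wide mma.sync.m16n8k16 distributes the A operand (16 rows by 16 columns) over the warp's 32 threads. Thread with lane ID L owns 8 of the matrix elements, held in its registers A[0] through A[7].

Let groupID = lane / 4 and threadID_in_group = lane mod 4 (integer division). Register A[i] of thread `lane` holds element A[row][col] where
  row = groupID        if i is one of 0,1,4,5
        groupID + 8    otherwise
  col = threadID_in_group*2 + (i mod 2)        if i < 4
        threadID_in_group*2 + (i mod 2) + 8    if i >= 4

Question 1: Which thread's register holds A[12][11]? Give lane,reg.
17,7

r: 12->gid=4,r8=1  c: 11->c8=1,tid=1,i&1=1
L=4*4+1=17  i=1*4+1*2+1=7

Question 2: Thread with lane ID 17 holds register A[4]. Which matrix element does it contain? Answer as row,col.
17: grp=4,tig=1
[4] (4+0,1*2+0+8) = (4,10)

4,10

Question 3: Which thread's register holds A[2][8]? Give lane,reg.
r:2=>grp=2,rB=0  c:8=>cB=1,tig=0,lo=0
L=2*4+0=8  i=1*4+0*2+0=4

8,4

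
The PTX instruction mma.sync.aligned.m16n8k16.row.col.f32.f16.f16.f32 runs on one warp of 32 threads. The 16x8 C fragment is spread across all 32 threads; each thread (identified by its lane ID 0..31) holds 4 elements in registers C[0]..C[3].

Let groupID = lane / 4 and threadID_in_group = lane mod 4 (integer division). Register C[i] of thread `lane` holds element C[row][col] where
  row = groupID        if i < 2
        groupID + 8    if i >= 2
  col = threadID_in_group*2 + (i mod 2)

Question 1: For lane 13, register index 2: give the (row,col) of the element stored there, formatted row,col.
11,2

13: gid=3,tid=1
[2] (3+8,1*2+0) = (11,2)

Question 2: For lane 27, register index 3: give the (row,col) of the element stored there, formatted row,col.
L=27→G=27>>2=6, T=27&3=3
[3]→row 6+8=14  col 3·2+1=7

14,7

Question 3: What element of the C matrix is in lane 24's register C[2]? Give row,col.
14,0

L=24->gid=24>>2=6, tid=24&3=0
[2]->row 6+8=14  col 0·2+0=0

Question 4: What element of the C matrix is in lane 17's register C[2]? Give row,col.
12,2

lane 17: gr=4 (17/4), th=1 (17%4)
i=2: r=4+8=12, c=1*2+0=2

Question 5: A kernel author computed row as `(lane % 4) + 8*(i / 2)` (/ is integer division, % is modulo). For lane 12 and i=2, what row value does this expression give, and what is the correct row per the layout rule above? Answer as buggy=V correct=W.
`(lane % 4) + 8*(i / 2)`[12,2]⇒8
L=12⇒gr=12>>2=3, th=12&3=0
[2]⇒row 3+8=11  col 0·2+0=0
row: 8 vs 11

buggy=8 correct=11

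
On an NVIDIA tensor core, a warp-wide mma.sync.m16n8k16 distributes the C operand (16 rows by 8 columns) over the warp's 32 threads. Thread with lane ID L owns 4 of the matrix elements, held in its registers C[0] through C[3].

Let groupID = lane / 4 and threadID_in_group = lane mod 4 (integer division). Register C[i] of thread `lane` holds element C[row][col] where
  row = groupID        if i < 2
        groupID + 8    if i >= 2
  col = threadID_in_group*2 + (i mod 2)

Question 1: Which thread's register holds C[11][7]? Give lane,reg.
r: 11->gid=3,r8=1  c: 7->tid=3,i&1=1
L=3*4+3=15  i=1*2+1=3

15,3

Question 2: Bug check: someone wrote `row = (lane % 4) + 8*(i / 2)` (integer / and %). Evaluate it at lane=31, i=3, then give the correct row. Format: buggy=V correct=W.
buggy=11 correct=15

`(lane % 4) + 8*(i / 2)`[31,3]→11
lane 31: G=7 (31/4), T=3 (31%4)
i=3: r=7+8=15, c=3*2+1=7
row: 11 vs 15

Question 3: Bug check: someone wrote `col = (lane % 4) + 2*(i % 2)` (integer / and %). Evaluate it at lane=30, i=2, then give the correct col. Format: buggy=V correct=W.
buggy=2 correct=4

`(lane % 4) + 2*(i % 2)`[30,2]->2
lane 30->30/4=7, 30 mod 4=2
i=2  r:7+8->15  c:2·2+0->4
col: 2 vs 4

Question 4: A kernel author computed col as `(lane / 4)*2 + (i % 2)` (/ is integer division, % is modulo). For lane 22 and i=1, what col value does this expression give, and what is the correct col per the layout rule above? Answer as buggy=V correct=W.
buggy=11 correct=5

`(lane / 4)*2 + (i % 2)`[22,1]→11
lane 22→22/4=5, 22 mod 4=2
i=1  r:5+0→5  c:2·2+1→5
col: 11 vs 5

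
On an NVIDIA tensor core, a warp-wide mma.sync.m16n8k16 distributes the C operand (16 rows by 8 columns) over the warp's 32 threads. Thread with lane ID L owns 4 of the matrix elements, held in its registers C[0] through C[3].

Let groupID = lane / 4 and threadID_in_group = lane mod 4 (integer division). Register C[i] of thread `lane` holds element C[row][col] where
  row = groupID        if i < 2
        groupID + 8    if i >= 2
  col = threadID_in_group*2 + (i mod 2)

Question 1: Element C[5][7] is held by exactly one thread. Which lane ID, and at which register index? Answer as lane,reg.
23,1

r=5->g=5,rb=0  c=7->t=3,b0=1
L=5*4+3=23  i=0*2+1=1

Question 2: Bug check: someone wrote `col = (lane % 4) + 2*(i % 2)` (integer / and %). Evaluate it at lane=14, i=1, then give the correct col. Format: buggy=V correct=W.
buggy=4 correct=5

`(lane % 4) + 2*(i % 2)`[14,1]->4
L=14->gid=14>>2=3, tid=14&3=2
[1]->row 3+0=3  col 2·2+1=5
col: 4 vs 5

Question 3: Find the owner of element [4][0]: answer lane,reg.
r: 4->gid=4,r8=0  c: 0->tid=0,i&1=0
L=4*4+0=16  i=0*2+0=0

16,0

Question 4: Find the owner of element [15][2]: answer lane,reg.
r: 15->gid=7,r8=1  c: 2->tid=1,i&1=0
L=7*4+1=29  i=1*2+0=2

29,2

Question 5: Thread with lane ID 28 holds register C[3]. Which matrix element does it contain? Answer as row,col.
15,1

lane 28→28/4=7, 28 mod 4=0
i=3  r:7+8→15  c:2·0+1→1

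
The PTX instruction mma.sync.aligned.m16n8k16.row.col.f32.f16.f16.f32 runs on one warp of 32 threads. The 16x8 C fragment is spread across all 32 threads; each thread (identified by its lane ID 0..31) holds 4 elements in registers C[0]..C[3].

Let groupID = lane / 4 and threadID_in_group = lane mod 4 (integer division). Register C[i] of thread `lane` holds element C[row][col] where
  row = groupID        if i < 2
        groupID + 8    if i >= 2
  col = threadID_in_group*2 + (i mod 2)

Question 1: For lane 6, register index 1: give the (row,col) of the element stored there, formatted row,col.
6: gid=1,tid=2
[1] (1+0,2*2+1) = (1,5)

1,5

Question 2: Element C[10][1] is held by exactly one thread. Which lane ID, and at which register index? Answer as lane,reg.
8,3

r=10⇒gr=2,Rb=1  c=1⇒th=0,odd=1
L=2*4+0=8  i=1*2+1=3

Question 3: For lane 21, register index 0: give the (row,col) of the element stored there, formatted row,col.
21: grp=5,tig=1
[0] (5+0,1*2+0) = (5,2)

5,2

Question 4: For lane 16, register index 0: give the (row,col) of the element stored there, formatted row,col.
4,0

lane 16: gr=4 (16/4), th=0 (16%4)
i=0: r=4+0=4, c=0*2+0=0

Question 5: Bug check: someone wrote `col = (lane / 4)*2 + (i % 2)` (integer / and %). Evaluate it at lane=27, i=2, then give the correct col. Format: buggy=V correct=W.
`(lane / 4)*2 + (i % 2)`[27,2]->12
lane 27: gid=6 (27/4), tid=3 (27%4)
i=2: r=6+8=14, c=3*2+0=6
col: 12 vs 6

buggy=12 correct=6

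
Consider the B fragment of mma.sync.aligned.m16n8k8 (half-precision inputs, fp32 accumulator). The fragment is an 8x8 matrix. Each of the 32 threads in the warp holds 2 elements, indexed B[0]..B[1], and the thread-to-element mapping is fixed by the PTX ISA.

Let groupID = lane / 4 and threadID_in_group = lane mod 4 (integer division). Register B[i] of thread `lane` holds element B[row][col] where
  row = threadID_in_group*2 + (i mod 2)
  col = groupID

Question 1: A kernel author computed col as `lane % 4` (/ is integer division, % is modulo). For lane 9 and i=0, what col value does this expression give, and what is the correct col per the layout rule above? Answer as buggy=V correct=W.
buggy=1 correct=2

`lane % 4`[9,0]->1
lane 9->9/4=2, 9 mod 4=1
i=0  r:2·1+0->2  c:2
col: 1 vs 2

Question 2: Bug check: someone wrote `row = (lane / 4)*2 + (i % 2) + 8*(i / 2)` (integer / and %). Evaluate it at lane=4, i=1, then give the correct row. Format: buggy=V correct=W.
`(lane / 4)*2 + (i % 2) + 8*(i / 2)`[4,1]->3
lane 4: gid=1 (4/4), tid=0 (4%4)
i=1: r=0*2+1=1, c=gid=1
row: 3 vs 1

buggy=3 correct=1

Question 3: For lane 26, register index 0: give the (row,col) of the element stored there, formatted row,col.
L=26=>grp=26>>2=6, tig=26&3=2
[0]=>row 2·2+0=4  col grp=6

4,6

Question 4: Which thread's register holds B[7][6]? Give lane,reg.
27,1

c=6→G=6  r=7→T=3,p=1
L=6*4+3=27  i=1=1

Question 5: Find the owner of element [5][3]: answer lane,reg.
14,1

c=3→G=3  r=5→T=2,p=1
L=3*4+2=14  i=1=1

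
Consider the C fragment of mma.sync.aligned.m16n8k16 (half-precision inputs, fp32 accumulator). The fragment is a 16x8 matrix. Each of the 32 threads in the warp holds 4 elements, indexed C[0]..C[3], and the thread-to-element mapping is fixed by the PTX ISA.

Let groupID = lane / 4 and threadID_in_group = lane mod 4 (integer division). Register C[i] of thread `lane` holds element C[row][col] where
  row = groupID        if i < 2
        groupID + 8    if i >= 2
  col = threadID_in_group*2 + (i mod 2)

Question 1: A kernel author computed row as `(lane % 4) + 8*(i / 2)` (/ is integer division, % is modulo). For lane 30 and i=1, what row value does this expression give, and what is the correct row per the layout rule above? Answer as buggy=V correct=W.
`(lane % 4) + 8*(i / 2)`[30,1]->2
lane 30->30/4=7, 30 mod 4=2
i=1  r:7+0->7  c:2·2+1->5
row: 2 vs 7

buggy=2 correct=7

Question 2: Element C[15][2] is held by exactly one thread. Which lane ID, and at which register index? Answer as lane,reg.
29,2

r=15→G=7,rhi=1  c=2→T=1,p=0
L=7*4+1=29  i=1*2+0=2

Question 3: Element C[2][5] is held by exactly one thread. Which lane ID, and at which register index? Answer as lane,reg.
r:2=>grp=2,rB=0  c:5=>tig=2,lo=1
L=2*4+2=10  i=0*2+1=1

10,1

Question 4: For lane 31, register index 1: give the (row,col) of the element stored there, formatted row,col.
lane 31: G=7 (31/4), T=3 (31%4)
i=1: r=7+0=7, c=3*2+1=7

7,7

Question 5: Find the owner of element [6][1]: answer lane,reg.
r: 6->gid=6,r8=0  c: 1->tid=0,i&1=1
L=6*4+0=24  i=0*2+1=1

24,1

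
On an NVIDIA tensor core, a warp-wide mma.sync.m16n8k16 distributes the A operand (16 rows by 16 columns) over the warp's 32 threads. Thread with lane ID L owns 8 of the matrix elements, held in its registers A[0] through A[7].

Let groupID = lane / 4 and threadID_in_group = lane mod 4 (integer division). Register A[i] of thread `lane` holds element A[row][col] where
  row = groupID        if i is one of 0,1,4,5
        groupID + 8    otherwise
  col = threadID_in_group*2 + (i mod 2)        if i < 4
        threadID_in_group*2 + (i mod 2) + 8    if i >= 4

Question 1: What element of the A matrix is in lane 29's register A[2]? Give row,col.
15,2

lane 29->29/4=7, 29 mod 4=1
i=2  r:7+8->15  c:2·1+0+0->2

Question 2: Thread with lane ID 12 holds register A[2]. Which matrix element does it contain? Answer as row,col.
L=12⇒gr=12>>2=3, th=12&3=0
[2]⇒row 3+8=11  col 0·2+0+0=0

11,0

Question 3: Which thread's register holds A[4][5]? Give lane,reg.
r=4->g=4,rb=0  c=5->cb=0,t=2,b0=1
L=4*4+2=18  i=0*4+0*2+1=1

18,1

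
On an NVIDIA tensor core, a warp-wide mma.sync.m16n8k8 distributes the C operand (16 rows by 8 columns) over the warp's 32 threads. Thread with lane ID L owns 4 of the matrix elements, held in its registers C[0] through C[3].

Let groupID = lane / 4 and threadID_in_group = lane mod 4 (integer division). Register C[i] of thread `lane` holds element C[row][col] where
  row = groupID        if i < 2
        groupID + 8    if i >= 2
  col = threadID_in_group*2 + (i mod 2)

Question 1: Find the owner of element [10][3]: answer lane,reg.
9,3

r: 10->gid=2,r8=1  c: 3->tid=1,i&1=1
L=2*4+1=9  i=1*2+1=3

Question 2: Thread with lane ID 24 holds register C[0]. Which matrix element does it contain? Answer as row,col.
6,0

24: grp=6,tig=0
[0] (6+0,0*2+0) = (6,0)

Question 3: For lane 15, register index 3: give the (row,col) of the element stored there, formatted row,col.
11,7

lane 15->15/4=3, 15 mod 4=3
i=3  r:3+8->11  c:2·3+1->7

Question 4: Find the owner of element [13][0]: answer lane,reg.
r: 13->gid=5,r8=1  c: 0->tid=0,i&1=0
L=5*4+0=20  i=1*2+0=2

20,2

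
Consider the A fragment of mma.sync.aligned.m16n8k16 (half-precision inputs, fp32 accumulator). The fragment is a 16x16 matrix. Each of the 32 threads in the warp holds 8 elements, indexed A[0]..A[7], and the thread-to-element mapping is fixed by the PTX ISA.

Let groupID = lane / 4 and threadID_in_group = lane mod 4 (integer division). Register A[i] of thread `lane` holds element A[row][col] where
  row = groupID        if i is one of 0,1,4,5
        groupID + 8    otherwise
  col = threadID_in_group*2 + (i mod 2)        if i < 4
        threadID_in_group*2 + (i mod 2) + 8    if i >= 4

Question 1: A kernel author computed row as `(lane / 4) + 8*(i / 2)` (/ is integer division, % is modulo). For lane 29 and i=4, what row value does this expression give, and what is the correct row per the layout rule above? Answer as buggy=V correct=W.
buggy=23 correct=7

`(lane / 4) + 8*(i / 2)`[29,4]→23
lane 29→29/4=7, 29 mod 4=1
i=4  r:7+0→7  c:2·1+0+8→10
row: 23 vs 7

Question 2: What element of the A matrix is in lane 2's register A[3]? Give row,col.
8,5

2: g=0,t=2
[3] (0+8,2*2+1+0) = (8,5)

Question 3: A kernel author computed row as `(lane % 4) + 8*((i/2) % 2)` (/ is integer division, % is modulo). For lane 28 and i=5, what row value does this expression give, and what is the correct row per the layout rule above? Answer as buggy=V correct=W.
buggy=0 correct=7

`(lane % 4) + 8*((i/2) % 2)`[28,5]=>0
28: grp=7,tig=0
[5] (7+0,0*2+1+8) = (7,9)
row: 0 vs 7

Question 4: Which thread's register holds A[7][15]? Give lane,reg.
31,5

r=7->g=7,rb=0  c=15->cb=1,t=3,b0=1
L=7*4+3=31  i=1*4+0*2+1=5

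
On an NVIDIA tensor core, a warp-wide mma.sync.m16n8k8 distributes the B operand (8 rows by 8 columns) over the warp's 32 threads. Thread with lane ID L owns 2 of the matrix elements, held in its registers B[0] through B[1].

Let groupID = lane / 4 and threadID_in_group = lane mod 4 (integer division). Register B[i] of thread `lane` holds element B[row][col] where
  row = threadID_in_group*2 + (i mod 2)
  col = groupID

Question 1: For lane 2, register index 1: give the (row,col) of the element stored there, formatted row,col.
5,0

2: g=0,t=2
[1] (2*2+1,0) = (5,0)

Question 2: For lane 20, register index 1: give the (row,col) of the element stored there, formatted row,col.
1,5

lane 20->20/4=5, 20 mod 4=0
i=1  r:2·0+1->1  c:5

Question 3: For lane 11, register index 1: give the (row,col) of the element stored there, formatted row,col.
7,2

L=11->gid=11>>2=2, tid=11&3=3
[1]->row 3·2+1=7  col gid=2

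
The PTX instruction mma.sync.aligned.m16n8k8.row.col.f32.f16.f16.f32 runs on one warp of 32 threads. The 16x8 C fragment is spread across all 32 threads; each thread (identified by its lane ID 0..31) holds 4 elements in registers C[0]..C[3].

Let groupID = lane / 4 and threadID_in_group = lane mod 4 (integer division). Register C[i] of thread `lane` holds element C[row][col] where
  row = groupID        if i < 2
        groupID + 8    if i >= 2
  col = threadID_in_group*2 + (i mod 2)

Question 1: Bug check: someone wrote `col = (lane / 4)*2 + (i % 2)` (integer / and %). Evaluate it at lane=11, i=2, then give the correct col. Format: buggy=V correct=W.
`(lane / 4)*2 + (i % 2)`[11,2]->4
L=11->gid=11>>2=2, tid=11&3=3
[2]->row 2+8=10  col 3·2+0=6
col: 4 vs 6

buggy=4 correct=6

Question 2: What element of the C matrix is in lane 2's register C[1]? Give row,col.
lane 2->2/4=0, 2 mod 4=2
i=1  r:0+0->0  c:2·2+1->5

0,5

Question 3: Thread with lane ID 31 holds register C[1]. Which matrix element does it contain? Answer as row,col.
7,7

L=31=>grp=31>>2=7, tig=31&3=3
[1]=>row 7+0=7  col 3·2+1=7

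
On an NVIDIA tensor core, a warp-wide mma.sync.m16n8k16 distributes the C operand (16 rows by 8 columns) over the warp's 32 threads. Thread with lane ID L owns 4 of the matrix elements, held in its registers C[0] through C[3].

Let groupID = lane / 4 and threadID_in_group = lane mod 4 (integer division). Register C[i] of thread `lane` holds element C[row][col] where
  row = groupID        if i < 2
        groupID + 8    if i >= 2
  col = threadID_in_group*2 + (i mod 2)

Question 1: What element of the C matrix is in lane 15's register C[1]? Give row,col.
3,7

lane 15⇒15/4=3, 15 mod 4=3
i=1  r:3+0⇒3  c:2·3+1⇒7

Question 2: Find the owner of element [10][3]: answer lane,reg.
9,3

r=10⇒gr=2,Rb=1  c=3⇒th=1,odd=1
L=2*4+1=9  i=1*2+1=3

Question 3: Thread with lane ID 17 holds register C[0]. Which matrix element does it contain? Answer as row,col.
4,2

lane 17: gr=4 (17/4), th=1 (17%4)
i=0: r=4+0=4, c=1*2+0=2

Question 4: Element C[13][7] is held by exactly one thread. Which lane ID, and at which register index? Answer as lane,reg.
23,3

r:13=>grp=5,rB=1  c:7=>tig=3,lo=1
L=5*4+3=23  i=1*2+1=3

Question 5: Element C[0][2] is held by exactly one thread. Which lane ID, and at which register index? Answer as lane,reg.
1,0

r:0=>grp=0,rB=0  c:2=>tig=1,lo=0
L=0*4+1=1  i=0*2+0=0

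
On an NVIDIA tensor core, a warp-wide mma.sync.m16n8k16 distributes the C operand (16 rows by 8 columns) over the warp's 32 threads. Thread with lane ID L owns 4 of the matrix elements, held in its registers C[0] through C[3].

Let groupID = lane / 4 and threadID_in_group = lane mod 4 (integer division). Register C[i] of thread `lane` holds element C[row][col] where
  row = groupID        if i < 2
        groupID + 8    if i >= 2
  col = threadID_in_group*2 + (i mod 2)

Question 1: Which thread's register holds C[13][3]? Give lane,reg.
21,3

r: 13->gid=5,r8=1  c: 3->tid=1,i&1=1
L=5*4+1=21  i=1*2+1=3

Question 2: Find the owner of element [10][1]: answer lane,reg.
r=10⇒gr=2,Rb=1  c=1⇒th=0,odd=1
L=2*4+0=8  i=1*2+1=3

8,3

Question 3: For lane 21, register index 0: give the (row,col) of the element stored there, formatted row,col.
L=21⇒gr=21>>2=5, th=21&3=1
[0]⇒row 5+0=5  col 1·2+0=2

5,2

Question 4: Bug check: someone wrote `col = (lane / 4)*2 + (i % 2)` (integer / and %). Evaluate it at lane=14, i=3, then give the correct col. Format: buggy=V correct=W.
`(lane / 4)*2 + (i % 2)`[14,3]->7
L=14->g=14>>2=3, t=14&3=2
[3]->row 3+8=11  col 2·2+1=5
col: 7 vs 5

buggy=7 correct=5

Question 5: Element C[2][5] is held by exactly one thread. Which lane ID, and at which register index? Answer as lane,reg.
r=2->g=2,rb=0  c=5->t=2,b0=1
L=2*4+2=10  i=0*2+1=1

10,1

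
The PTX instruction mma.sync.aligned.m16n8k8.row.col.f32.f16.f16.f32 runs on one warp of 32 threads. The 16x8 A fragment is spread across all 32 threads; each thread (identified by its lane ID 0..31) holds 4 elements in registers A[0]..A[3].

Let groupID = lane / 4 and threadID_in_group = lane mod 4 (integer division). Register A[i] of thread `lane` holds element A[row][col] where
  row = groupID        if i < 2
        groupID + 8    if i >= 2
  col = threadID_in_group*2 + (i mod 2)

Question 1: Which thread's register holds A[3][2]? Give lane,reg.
13,0

r: 3->gid=3,r8=0  c: 2->tid=1,i&1=0
L=3*4+1=13  i=0*2+0=0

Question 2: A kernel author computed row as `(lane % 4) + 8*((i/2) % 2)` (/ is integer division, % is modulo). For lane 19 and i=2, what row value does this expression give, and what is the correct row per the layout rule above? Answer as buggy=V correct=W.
buggy=11 correct=12

`(lane % 4) + 8*((i/2) % 2)`[19,2]⇒11
lane 19: gr=4 (19/4), th=3 (19%4)
i=2: r=4+8=12, c=3*2+0=6
row: 11 vs 12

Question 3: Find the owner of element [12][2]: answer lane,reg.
17,2

r: 12->gid=4,r8=1  c: 2->tid=1,i&1=0
L=4*4+1=17  i=1*2+0=2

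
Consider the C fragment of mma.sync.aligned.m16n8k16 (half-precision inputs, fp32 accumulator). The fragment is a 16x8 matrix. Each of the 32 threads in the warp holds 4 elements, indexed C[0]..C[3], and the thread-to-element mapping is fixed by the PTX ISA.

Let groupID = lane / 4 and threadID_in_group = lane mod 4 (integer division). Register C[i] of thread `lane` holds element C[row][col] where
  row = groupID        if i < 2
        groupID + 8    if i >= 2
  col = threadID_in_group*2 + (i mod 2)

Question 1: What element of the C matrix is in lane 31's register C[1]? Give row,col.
7,7

L=31=>grp=31>>2=7, tig=31&3=3
[1]=>row 7+0=7  col 3·2+1=7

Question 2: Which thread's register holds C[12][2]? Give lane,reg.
17,2

r=12→G=4,rhi=1  c=2→T=1,p=0
L=4*4+1=17  i=1*2+0=2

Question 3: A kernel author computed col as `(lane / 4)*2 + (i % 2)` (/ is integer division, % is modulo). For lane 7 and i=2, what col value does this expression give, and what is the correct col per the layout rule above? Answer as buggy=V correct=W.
`(lane / 4)*2 + (i % 2)`[7,2]=>2
lane 7=>7/4=1, 7 mod 4=3
i=2  r:1+8=>9  c:2·3+0=>6
col: 2 vs 6

buggy=2 correct=6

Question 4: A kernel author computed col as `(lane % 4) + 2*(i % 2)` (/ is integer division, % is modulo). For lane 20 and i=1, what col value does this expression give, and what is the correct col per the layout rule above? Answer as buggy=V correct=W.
`(lane % 4) + 2*(i % 2)`[20,1]→2
L=20→G=20>>2=5, T=20&3=0
[1]→row 5+0=5  col 0·2+1=1
col: 2 vs 1

buggy=2 correct=1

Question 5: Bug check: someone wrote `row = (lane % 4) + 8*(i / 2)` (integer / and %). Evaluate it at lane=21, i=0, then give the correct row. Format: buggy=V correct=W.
`(lane % 4) + 8*(i / 2)`[21,0]⇒1
21: gr=5,th=1
[0] (5+0,1*2+0) = (5,2)
row: 1 vs 5

buggy=1 correct=5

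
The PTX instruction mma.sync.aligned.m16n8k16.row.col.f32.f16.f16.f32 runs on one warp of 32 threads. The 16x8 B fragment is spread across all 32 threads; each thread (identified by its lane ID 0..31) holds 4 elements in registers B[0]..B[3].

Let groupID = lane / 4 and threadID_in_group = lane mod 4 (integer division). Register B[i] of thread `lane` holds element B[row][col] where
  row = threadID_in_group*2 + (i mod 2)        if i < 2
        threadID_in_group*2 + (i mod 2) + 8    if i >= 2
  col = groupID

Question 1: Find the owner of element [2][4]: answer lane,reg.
17,0

c:4=>grp=4  r:2=>rB=0,tig=1,lo=0
L=4*4+1=17  i=0*2+0=0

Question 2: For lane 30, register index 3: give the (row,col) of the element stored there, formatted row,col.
lane 30⇒30/4=7, 30 mod 4=2
i=3  r:2·2+1+8⇒13  c:7

13,7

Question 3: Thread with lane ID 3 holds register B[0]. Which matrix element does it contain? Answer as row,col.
3: gr=0,th=3
[0] (3*2+0+0,0) = (6,0)

6,0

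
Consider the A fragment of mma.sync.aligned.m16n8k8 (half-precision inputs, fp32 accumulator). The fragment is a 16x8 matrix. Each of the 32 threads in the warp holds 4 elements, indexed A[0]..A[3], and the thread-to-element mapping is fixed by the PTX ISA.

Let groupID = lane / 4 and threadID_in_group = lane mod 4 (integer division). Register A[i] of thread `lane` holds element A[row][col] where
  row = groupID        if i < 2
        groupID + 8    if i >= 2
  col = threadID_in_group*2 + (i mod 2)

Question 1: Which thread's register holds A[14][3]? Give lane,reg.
25,3

r: 14->gid=6,r8=1  c: 3->tid=1,i&1=1
L=6*4+1=25  i=1*2+1=3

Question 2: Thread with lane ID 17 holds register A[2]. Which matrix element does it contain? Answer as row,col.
lane 17→17/4=4, 17 mod 4=1
i=2  r:4+8→12  c:2·1+0→2

12,2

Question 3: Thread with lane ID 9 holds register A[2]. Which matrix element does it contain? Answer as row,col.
L=9->g=9>>2=2, t=9&3=1
[2]->row 2+8=10  col 1·2+0=2

10,2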